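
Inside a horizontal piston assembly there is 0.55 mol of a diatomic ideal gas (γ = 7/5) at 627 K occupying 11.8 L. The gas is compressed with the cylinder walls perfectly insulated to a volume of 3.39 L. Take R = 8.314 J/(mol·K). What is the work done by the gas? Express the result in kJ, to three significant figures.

W ≈ -4.64 kJ

Adiabatic: TV^(γ−1) = const with γ = 7/5.
T₂ = T₁ (V₁/V₂)^(γ−1) = 627 × (11.8/3.39)^0.4 = 627 × 1.647 = 1033 K.
W_by = nCᵥ(T₁ − T₂) = (0.55)(20.79)(627 − 1033) = -4637 J.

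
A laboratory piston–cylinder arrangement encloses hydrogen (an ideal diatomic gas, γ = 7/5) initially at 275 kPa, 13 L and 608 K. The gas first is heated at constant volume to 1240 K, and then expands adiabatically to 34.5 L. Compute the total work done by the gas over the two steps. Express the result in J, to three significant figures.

Step 1 (isochoric): W = 0 (constant volume).
After step 1: P = 560.9 kPa (V unchanged).
Step 2 (adiabatic): W = (P₁V₁ − P₂V₂)/(γ−1) = (7291 − 4935)/0.4 = 5892 J.
W_total = 0 + 5892 = 5892 J.

W_total ≈ 5890 J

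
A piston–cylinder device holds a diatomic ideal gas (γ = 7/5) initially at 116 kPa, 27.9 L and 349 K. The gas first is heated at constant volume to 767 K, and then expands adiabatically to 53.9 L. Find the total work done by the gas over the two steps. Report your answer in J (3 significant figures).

Step 1 (isochoric): W = 0 (constant volume).
After step 1: P = 254.9 kPa (V unchanged).
Step 2 (adiabatic): W = (P₁V₁ − P₂V₂)/(γ−1) = (7113 − 5466)/0.4 = 4118 J.
W_total = 0 + 4118 = 4118 J.

W_total ≈ 4120 J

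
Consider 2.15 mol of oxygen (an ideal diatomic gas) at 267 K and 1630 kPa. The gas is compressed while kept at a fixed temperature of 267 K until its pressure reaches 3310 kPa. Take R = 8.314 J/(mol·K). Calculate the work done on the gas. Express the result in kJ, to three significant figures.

W ≈ 3.38 kJ

Isothermal process: W = nRT ln(V₂/V₁) = nRT ln(P₁/P₂).
W = (2.15)(8.314)(267) × ln(1630/3310)
  = 4773 × ln(0.4924) = 4773 × -0.7084
W_by_gas = -3381 J; work on gas = −W_by = 3381 J.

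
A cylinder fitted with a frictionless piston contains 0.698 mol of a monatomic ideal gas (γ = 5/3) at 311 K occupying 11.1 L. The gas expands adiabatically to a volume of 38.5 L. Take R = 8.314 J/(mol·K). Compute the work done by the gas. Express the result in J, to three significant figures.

W ≈ 1530 J

Adiabatic: TV^(γ−1) = const with γ = 5/3.
T₂ = T₁ (V₁/V₂)^(γ−1) = 311 × (11.1/38.5)^0.667 = 311 × 0.4364 = 135.7 K.
W_by = nCᵥ(T₁ − T₂) = (0.698)(12.47)(311 − 135.7) = 1526 J.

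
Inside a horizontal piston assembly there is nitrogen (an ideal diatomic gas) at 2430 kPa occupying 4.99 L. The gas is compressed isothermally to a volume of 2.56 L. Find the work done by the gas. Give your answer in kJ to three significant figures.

Isothermal: W = nRT ln(V₂/V₁) = P₁V₁ ln(V₂/V₁).
P₁V₁ = (2430 kPa)(4.99 L) = 12126 J.
W = 12126 × ln(2.56/4.99) = 12126 × -0.6674
W_by_gas = -8093 J.

W ≈ -8.09 kJ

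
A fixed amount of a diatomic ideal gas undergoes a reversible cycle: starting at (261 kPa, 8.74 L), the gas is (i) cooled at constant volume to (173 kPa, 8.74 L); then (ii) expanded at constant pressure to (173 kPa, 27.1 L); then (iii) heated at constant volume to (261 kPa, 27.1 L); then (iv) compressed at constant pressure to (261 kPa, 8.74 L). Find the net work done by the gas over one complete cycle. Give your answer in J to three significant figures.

W_net ≈ -1620 J

Constant-volume legs do no work.
W(ii) = (173)(27.1 − 8.74) = 3176 J; W(iv) = (261)(8.74 − 27.1) = -4792 J.
W_net = 3176 − 4792 = -1616 J (the counter-clockwise enclosed area).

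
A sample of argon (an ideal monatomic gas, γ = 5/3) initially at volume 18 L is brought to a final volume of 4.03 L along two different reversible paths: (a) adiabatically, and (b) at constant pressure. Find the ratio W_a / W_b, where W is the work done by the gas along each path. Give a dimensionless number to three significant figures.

Path (a) adiabatic: W = P₁V₁(1 − (V₁/V₂)^(γ−1))/(γ−1) → W_a/(P₁V₁) = -2.568.
Path (b) isobaric: W = P₁(V₂ − V₁) → W_b/(P₁V₁) = -0.7761.
W_a / W_b = -2.568 / -0.7761 = 3.309.

W_a / W_b ≈ 3.31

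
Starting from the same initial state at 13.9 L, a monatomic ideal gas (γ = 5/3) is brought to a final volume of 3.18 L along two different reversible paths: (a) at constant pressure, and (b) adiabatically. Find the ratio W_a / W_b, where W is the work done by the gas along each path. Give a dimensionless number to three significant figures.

W_a / W_b ≈ 0.307

Path (a) isobaric: W = P₁(V₂ − V₁) → W_a/(P₁V₁) = -0.7712.
Path (b) adiabatic: W = P₁V₁(1 − (V₁/V₂)^(γ−1))/(γ−1) → W_b/(P₁V₁) = -2.51.
W_a / W_b = -0.7712 / -2.51 = 0.3073.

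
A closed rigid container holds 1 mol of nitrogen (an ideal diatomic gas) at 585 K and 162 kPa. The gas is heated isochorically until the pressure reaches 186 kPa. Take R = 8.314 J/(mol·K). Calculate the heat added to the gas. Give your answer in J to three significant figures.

Constant volume ⇒ W = 0, so Q = ΔU = nCᵥΔT with Cᵥ = 5R/2 = 20.79 J/(mol·K).
At constant V, T₂/T₁ = P₂/P₁ ⇒ ΔT = T₁(P₂/P₁ − 1) = 585·(186/162 − 1) = 86.67 K.
ΔU = (1)(20.79)(86.67) = 1801 J.

Q ≈ 1800 J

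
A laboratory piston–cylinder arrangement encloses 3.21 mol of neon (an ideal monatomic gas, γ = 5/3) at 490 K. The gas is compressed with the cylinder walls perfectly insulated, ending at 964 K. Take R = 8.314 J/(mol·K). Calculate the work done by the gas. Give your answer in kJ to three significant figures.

Adiabatic ⇒ Q = 0, so W_by = −ΔU = nCᵥ(T₁ − T₂).
Cᵥ = 3R/2 = 12.47 J/(mol·K).
W = (3.21)(12.47)(490 − 964) = -18975 J.

W ≈ -19.0 kJ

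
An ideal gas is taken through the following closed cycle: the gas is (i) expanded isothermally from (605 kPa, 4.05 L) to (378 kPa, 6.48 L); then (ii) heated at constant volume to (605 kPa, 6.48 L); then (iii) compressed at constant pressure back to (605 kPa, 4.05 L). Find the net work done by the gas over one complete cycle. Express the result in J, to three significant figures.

Leg (i): W = PᵢVᵢ ln(V_f/Vᵢ) = (2450) ln(6.48/4.05) = 1152 J.
Leg (ii): W = 0.
Leg (iii): W = PΔV = (605)(4.05 − 6.48) = -1470 J.
W_net = 1152 − 1470 = -318.5 J.

W_net ≈ -319 J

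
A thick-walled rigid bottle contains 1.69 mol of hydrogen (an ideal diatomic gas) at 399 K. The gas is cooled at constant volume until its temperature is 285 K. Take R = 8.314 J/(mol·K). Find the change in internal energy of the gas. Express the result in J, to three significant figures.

ΔU ≈ -4000 J

Constant volume ⇒ W = 0, so Q = ΔU = nCᵥΔT with Cᵥ = 5R/2 = 20.79 J/(mol·K).
ΔU = (1.69)(20.79)(285 − 399) = -4004 J.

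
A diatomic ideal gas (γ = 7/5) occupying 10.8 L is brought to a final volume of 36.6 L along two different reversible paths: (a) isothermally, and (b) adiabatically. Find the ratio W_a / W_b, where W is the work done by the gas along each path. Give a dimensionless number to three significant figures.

W_a / W_b ≈ 1.26

Path (a) isothermal: W = P₁V₁ ln(V₂/V₁) → W_a/(P₁V₁) = 1.221.
Path (b) adiabatic: W = P₁V₁(1 − (V₁/V₂)^(γ−1))/(γ−1) → W_b/(P₁V₁) = 0.9657.
W_a / W_b = 1.221 / 0.9657 = 1.264.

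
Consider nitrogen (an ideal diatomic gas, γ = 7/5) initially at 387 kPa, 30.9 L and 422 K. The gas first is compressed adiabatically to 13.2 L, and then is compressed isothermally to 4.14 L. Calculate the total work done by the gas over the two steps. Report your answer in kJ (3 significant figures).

Step 1 (adiabatic): W = (P₁V₁ − P₂V₂)/(γ−1) = (11958 − 16804)/0.4 = -12115 J.
After step 1: P = 1273 kPa, V = 13.2 L, T = 593 K.
Step 2 (isothermal): W = P₁V₁ ln(V₂/V₁) = (16804) ln(4.14/13.2) = -19485 J.
W_total = -12115 − 19485 = -31600 J.

W_total ≈ -31.6 kJ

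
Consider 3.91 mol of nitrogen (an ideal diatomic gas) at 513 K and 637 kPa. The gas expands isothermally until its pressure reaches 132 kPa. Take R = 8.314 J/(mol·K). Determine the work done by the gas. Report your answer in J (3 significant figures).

Isothermal process: W = nRT ln(V₂/V₁) = nRT ln(P₁/P₂).
W = (3.91)(8.314)(513) × ln(637/132)
  = 16676 × ln(4.826) = 16676 × 1.574
W_by_gas = 26248 J.

W ≈ 26200 J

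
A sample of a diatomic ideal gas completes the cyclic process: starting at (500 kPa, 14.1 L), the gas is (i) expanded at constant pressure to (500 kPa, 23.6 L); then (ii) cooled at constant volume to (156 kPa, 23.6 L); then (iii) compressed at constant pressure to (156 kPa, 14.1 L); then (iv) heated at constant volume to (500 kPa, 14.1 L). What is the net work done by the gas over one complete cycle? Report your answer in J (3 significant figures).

Constant-volume legs do no work.
W(i) = (500)(23.6 − 14.1) = 4750 J; W(iii) = (156)(14.1 − 23.6) = -1482 J.
W_net = 4750 − 1482 = 3268 J (the clockwise enclosed area).

W_net ≈ 3270 J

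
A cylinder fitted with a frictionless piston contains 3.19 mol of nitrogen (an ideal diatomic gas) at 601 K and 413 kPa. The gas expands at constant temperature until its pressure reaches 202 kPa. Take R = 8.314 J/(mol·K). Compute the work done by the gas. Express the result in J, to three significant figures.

W ≈ 11400 J

Isothermal process: W = nRT ln(V₂/V₁) = nRT ln(P₁/P₂).
W = (3.19)(8.314)(601) × ln(413/202)
  = 15940 × ln(2.045) = 15940 × 0.7152
W_by_gas = 11400 J.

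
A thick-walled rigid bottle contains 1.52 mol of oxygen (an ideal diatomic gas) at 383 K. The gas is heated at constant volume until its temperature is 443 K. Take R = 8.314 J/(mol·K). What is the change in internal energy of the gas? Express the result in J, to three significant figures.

ΔU ≈ 1900 J

Constant volume ⇒ W = 0, so Q = ΔU = nCᵥΔT with Cᵥ = 5R/2 = 20.79 J/(mol·K).
ΔU = (1.52)(20.79)(443 − 383) = 1896 J.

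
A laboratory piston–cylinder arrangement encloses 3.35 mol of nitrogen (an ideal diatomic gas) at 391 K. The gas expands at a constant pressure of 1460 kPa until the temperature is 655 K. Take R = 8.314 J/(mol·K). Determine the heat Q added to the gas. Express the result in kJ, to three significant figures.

Isobaric: W = nRΔT = (3.35)(8.314)(264) = 7353 J.
ΔU = nCᵥΔT with Cᵥ = 5R/2: ΔU = (3.35)(20.79)(264) = 18382 J.
Q = ΔU + W = 18382 + 7353 = 25735 J.

Q ≈ 25.7 kJ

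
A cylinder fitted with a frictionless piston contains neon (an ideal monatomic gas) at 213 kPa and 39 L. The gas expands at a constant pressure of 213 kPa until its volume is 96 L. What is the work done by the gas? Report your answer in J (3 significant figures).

W ≈ 12100 J

Isobaric: W = P ΔV.
W = (213 kPa)(96 − 39 L) = (213)(57) = 12141 J.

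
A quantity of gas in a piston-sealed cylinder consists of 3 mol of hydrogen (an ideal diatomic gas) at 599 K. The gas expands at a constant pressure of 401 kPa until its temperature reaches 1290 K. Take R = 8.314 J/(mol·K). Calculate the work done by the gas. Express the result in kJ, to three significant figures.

W ≈ 17.2 kJ

Isobaric: W = P ΔV = nR ΔT.
W = (3)(8.314)(1290 − 599) = 17235 J.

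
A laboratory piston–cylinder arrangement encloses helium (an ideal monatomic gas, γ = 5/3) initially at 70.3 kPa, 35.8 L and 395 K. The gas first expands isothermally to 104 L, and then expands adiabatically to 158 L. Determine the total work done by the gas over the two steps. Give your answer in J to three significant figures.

Step 1 (isothermal): W = P₁V₁ ln(V₂/V₁) = (2517) ln(104/35.8) = 2684 J.
After step 1: P = 24.2 kPa, V = 104 L, T = 395 K.
Step 2 (adiabatic): W = (P₁V₁ − P₂V₂)/(γ−1) = (2517 − 1904)/0.667 = 918.5 J.
W_total = 2684 + 918.5 = 3602 J.

W_total ≈ 3600 J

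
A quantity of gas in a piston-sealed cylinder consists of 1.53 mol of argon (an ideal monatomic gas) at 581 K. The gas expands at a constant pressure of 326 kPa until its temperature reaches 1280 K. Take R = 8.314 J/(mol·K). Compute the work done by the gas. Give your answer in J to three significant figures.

Isobaric: W = P ΔV = nR ΔT.
W = (1.53)(8.314)(1280 − 581) = 8892 J.

W ≈ 8890 J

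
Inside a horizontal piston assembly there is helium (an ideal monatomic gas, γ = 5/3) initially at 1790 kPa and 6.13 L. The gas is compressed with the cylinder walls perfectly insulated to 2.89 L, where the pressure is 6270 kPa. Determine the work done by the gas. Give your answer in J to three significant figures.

W ≈ -10700 J

Adiabatic: W = (P₁V₁ − P₂V₂)/(γ − 1) with γ = 5/3.
P₁V₁ = 10973 J, P₂V₂ = 18120 J.
W = (10973 − 18120) / 0.6667 = -10721 J.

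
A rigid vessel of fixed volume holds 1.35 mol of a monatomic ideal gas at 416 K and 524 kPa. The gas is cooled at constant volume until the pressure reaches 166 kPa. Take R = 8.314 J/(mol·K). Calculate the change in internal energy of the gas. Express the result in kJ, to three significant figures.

Constant volume ⇒ W = 0, so Q = ΔU = nCᵥΔT with Cᵥ = 3R/2 = 12.47 J/(mol·K).
At constant V, T₂/T₁ = P₂/P₁ ⇒ ΔT = T₁(P₂/P₁ − 1) = 416·(166/524 − 1) = -284.2 K.
ΔU = (1.35)(12.47)(-284.2) = -4785 J.

ΔU ≈ -4.78 kJ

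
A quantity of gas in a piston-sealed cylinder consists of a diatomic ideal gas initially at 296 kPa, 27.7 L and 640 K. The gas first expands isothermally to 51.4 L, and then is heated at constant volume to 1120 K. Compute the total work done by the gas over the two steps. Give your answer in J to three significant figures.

Step 1 (isothermal): W = P₁V₁ ln(V₂/V₁) = (8199) ln(51.4/27.7) = 5069 J.
Step 2 (isochoric): W = 0 (constant volume).
W_total = 5069 + 0 = 5069 J.

W_total ≈ 5070 J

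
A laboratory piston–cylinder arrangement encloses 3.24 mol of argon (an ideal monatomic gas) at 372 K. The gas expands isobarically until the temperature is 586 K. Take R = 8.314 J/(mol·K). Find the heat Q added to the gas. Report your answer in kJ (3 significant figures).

Isobaric: W = nRΔT = (3.24)(8.314)(214) = 5765 J.
ΔU = nCᵥΔT with Cᵥ = 3R/2: ΔU = (3.24)(12.47)(214) = 8647 J.
Q = ΔU + W = 8647 + 5765 = 14411 J.

Q ≈ 14.4 kJ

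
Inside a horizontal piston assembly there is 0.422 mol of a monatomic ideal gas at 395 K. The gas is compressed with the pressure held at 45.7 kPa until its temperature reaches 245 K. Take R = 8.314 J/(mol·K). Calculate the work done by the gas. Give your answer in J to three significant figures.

Isobaric: W = P ΔV = nR ΔT.
W = (0.422)(8.314)(245 − 395) = -526.3 J.

W ≈ -526 J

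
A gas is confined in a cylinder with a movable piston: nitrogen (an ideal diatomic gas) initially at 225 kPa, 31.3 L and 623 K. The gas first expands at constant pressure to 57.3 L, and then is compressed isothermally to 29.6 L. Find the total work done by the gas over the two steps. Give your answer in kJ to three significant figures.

Step 1 (isobaric): W = PΔV = (225 kPa)(57.3 − 31.3 L) = 5850 J.
After step 1: P = 225 kPa, V = 57.3 L, T = 1141 K.
Step 2 (isothermal): W = P₁V₁ ln(V₂/V₁) = (12892) ln(29.6/57.3) = -8516 J.
W_total = 5850 − 8516 = -2666 J.

W_total ≈ -2.67 kJ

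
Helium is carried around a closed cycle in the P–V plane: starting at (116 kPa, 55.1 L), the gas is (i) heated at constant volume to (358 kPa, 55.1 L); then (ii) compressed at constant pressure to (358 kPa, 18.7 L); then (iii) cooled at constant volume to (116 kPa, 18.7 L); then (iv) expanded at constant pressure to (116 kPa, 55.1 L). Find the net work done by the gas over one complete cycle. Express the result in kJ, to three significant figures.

Constant-volume legs do no work.
W(ii) = (358)(18.7 − 55.1) = -13031 J; W(iv) = (116)(55.1 − 18.7) = 4222 J.
W_net = -13031 + 4222 = -8809 J (the counter-clockwise enclosed area).

W_net ≈ -8.81 kJ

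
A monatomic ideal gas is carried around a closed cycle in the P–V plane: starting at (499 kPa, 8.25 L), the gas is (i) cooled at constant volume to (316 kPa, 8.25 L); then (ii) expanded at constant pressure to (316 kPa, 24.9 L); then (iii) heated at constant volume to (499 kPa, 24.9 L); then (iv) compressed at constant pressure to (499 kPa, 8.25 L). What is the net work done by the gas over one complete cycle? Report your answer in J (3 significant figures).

Constant-volume legs do no work.
W(ii) = (316)(24.9 − 8.25) = 5261 J; W(iv) = (499)(8.25 − 24.9) = -8308 J.
W_net = 5261 − 8308 = -3047 J (the counter-clockwise enclosed area).

W_net ≈ -3050 J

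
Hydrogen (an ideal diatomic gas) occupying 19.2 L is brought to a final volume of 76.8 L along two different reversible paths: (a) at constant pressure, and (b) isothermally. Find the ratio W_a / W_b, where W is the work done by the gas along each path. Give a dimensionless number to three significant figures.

W_a / W_b ≈ 2.16

Path (a) isobaric: W = P₁(V₂ − V₁) → W_a/(P₁V₁) = 3.
Path (b) isothermal: W = P₁V₁ ln(V₂/V₁) → W_b/(P₁V₁) = 1.386.
W_a / W_b = 3 / 1.386 = 2.164.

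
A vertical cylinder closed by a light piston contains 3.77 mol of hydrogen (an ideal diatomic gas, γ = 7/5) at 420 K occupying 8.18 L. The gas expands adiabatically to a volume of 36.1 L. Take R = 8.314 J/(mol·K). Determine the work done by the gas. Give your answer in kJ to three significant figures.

W ≈ 14.7 kJ

Adiabatic: TV^(γ−1) = const with γ = 7/5.
T₂ = T₁ (V₁/V₂)^(γ−1) = 420 × (8.18/36.1)^0.4 = 420 × 0.5522 = 231.9 K.
W_by = nCᵥ(T₁ − T₂) = (3.77)(20.79)(420 − 231.9) = 14737 J.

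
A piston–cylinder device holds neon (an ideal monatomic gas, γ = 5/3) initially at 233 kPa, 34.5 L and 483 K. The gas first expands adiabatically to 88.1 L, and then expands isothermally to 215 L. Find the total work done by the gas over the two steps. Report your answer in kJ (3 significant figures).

Step 1 (adiabatic): W = (P₁V₁ − P₂V₂)/(γ−1) = (8038 − 4303)/0.667 = 5604 J.
After step 1: P = 48.84 kPa, V = 88.1 L, T = 258.5 K.
Step 2 (isothermal): W = P₁V₁ ln(V₂/V₁) = (4303) ln(215/88.1) = 3839 J.
W_total = 5604 + 3839 = 9442 J.

W_total ≈ 9.44 kJ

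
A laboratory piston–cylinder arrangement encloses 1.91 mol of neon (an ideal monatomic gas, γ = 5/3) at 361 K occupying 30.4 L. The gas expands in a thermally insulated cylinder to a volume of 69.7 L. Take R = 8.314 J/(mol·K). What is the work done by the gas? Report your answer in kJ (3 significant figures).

W ≈ 3.65 kJ

Adiabatic: TV^(γ−1) = const with γ = 5/3.
T₂ = T₁ (V₁/V₂)^(γ−1) = 361 × (30.4/69.7)^0.667 = 361 × 0.5751 = 207.6 K.
W_by = nCᵥ(T₁ − T₂) = (1.91)(12.47)(361 − 207.6) = 3653 J.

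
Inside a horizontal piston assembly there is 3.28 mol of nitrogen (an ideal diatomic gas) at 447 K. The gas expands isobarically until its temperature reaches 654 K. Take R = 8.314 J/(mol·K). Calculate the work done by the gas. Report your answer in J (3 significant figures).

W ≈ 5640 J

Isobaric: W = P ΔV = nR ΔT.
W = (3.28)(8.314)(654 − 447) = 5645 J.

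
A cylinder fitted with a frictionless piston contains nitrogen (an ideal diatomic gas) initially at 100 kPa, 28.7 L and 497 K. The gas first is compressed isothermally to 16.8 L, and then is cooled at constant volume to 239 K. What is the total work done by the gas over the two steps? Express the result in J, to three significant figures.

W_total ≈ -1540 J

Step 1 (isothermal): W = P₁V₁ ln(V₂/V₁) = (2870) ln(16.8/28.7) = -1537 J.
Step 2 (isochoric): W = 0 (constant volume).
W_total = -1537 + 0 = -1537 J.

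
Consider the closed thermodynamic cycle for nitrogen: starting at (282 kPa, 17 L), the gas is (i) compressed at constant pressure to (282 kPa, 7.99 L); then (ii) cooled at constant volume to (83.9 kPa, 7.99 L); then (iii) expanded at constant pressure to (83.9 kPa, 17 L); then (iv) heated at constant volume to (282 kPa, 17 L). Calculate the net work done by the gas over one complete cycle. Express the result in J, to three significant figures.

Constant-volume legs do no work.
W(i) = (282)(7.99 − 17) = -2541 J; W(iii) = (83.9)(17 − 7.99) = 755.9 J.
W_net = -2541 + 755.9 = -1785 J (the counter-clockwise enclosed area).

W_net ≈ -1780 J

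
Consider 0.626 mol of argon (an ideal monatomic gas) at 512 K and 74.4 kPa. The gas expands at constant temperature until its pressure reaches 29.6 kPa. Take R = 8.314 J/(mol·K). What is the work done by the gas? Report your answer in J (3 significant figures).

Isothermal process: W = nRT ln(V₂/V₁) = nRT ln(P₁/P₂).
W = (0.626)(8.314)(512) × ln(74.4/29.6)
  = 2665 × ln(2.514) = 2665 × 0.9217
W_by_gas = 2456 J.

W ≈ 2460 J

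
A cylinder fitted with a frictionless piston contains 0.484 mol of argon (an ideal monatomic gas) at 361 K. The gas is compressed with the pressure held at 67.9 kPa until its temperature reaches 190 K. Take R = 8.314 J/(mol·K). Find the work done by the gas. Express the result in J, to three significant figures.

Isobaric: W = P ΔV = nR ΔT.
W = (0.484)(8.314)(190 − 361) = -688.1 J.

W ≈ -688 J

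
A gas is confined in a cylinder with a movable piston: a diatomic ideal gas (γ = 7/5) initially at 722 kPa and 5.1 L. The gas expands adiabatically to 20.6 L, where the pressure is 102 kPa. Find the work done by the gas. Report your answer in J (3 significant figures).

W ≈ 3950 J

Adiabatic: W = (P₁V₁ − P₂V₂)/(γ − 1) with γ = 7/5.
P₁V₁ = 3682 J, P₂V₂ = 2101 J.
W = (3682 − 2101) / 0.4 = 3952 J.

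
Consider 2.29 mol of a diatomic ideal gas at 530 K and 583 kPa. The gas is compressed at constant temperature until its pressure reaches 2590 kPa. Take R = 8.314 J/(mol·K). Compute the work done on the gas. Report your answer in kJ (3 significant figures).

Isothermal process: W = nRT ln(V₂/V₁) = nRT ln(P₁/P₂).
W = (2.29)(8.314)(530) × ln(583/2590)
  = 10091 × ln(0.2251) = 10091 × -1.491
W_by_gas = -15048 J; work on gas = −W_by = 15048 J.

W ≈ 15.0 kJ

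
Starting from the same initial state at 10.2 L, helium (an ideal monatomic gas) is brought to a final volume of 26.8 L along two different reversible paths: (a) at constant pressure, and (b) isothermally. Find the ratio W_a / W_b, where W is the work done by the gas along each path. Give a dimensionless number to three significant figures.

Path (a) isobaric: W = P₁(V₂ − V₁) → W_a/(P₁V₁) = 1.627.
Path (b) isothermal: W = P₁V₁ ln(V₂/V₁) → W_b/(P₁V₁) = 0.966.
W_a / W_b = 1.627 / 0.966 = 1.685.

W_a / W_b ≈ 1.68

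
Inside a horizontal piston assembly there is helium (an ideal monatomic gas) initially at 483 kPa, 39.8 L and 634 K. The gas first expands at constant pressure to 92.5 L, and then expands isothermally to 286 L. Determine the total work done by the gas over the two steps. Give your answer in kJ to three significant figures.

W_total ≈ 75.9 kJ

Step 1 (isobaric): W = PΔV = (483 kPa)(92.5 − 39.8 L) = 25454 J.
After step 1: P = 483 kPa, V = 92.5 L, T = 1473 K.
Step 2 (isothermal): W = P₁V₁ ln(V₂/V₁) = (44678) ln(286/92.5) = 50431 J.
W_total = 25454 + 50431 = 75885 J.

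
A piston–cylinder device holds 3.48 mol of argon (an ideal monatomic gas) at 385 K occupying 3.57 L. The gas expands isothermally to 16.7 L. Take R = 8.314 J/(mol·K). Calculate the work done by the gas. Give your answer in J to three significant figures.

W ≈ 17200 J

Isothermal: W = nRT ln(V₂/V₁).
W = (3.48)(8.314)(385) × ln(16.7/3.57)
  = 11139 × 1.543
W_by_gas = 17186 J.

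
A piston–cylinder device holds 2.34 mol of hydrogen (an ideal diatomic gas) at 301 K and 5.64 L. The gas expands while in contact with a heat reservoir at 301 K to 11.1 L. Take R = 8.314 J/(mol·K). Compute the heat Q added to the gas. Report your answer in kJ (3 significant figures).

Q ≈ 3.96 kJ

Isothermal ⇒ ΔU = 0, so Q = W = nRT ln(V₂/V₁).
Q = (2.34)(8.314)(301) ln(11.1/5.64) = 5856 × 0.6771 = 3965 J.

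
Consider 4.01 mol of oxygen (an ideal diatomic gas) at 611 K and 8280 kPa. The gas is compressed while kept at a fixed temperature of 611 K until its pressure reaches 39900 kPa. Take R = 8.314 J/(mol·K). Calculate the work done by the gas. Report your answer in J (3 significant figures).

Isothermal process: W = nRT ln(V₂/V₁) = nRT ln(P₁/P₂).
W = (4.01)(8.314)(611) × ln(8280/39900)
  = 20370 × ln(0.2075) = 20370 × -1.573
W_by_gas = -32033 J.

W ≈ -32000 J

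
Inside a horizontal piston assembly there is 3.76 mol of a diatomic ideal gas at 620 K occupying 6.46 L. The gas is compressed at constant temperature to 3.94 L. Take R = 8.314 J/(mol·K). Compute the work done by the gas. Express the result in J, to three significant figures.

Isothermal: W = nRT ln(V₂/V₁).
W = (3.76)(8.314)(620) × ln(3.94/6.46)
  = 19382 × -0.4944
W_by_gas = -9583 J.

W ≈ -9580 J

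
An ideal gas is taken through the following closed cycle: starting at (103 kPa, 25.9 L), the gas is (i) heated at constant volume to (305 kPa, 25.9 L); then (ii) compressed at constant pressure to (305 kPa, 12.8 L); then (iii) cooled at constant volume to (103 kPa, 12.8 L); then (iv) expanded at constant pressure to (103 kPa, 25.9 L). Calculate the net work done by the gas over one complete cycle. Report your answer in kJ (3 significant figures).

Constant-volume legs do no work.
W(ii) = (305)(12.8 − 25.9) = -3995 J; W(iv) = (103)(25.9 − 12.8) = 1349 J.
W_net = -3995 + 1349 = -2646 J (the counter-clockwise enclosed area).

W_net ≈ -2.65 kJ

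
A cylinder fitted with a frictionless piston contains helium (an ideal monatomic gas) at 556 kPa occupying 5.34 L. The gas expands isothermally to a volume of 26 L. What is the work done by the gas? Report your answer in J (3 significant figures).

Isothermal: W = nRT ln(V₂/V₁) = P₁V₁ ln(V₂/V₁).
P₁V₁ = (556 kPa)(5.34 L) = 2969 J.
W = 2969 × ln(26/5.34) = 2969 × 1.583
W_by_gas = 4700 J.

W ≈ 4700 J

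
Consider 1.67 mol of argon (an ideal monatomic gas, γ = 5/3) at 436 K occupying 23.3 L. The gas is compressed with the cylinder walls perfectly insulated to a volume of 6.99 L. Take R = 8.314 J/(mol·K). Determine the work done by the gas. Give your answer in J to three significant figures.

W ≈ -11200 J

Adiabatic: TV^(γ−1) = const with γ = 5/3.
T₂ = T₁ (V₁/V₂)^(γ−1) = 436 × (23.3/6.99)^0.667 = 436 × 2.231 = 972.9 K.
W_by = nCᵥ(T₁ − T₂) = (1.67)(12.47)(436 − 972.9) = -11182 J.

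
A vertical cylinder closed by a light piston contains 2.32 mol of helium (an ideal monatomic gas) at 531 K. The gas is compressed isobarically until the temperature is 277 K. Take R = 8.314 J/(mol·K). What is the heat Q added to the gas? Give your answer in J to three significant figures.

Isobaric: W = nRΔT = (2.32)(8.314)(-254) = -4899 J.
ΔU = nCᵥΔT with Cᵥ = 3R/2: ΔU = (2.32)(12.47)(-254) = -7349 J.
Q = ΔU + W = -7349 − 4899 = -12248 J.

Q ≈ -12200 J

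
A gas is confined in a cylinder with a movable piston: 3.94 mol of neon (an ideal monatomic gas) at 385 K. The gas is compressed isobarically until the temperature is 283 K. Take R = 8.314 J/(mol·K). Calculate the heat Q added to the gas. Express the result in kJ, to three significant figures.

Q ≈ -8.35 kJ

Isobaric: W = nRΔT = (3.94)(8.314)(-102) = -3341 J.
ΔU = nCᵥΔT with Cᵥ = 3R/2: ΔU = (3.94)(12.47)(-102) = -5012 J.
Q = ΔU + W = -5012 − 3341 = -8353 J.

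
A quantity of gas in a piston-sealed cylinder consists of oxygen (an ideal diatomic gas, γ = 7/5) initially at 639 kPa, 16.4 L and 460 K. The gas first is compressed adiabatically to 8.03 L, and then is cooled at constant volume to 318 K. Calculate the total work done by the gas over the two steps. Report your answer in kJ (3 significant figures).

W_total ≈ -8.66 kJ

Step 1 (adiabatic): W = (P₁V₁ − P₂V₂)/(γ−1) = (10480 − 13944)/0.4 = -8662 J.
Step 2 (isochoric): W = 0 (constant volume).
W_total = -8662 + 0 = -8662 J.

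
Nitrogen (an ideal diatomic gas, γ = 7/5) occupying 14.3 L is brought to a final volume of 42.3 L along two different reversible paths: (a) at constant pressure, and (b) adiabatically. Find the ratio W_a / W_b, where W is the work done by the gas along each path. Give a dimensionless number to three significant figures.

Path (a) isobaric: W = P₁(V₂ − V₁) → W_a/(P₁V₁) = 1.958.
Path (b) adiabatic: W = P₁V₁(1 − (V₁/V₂)^(γ−1))/(γ−1) → W_b/(P₁V₁) = 0.8799.
W_a / W_b = 1.958 / 0.8799 = 2.225.

W_a / W_b ≈ 2.23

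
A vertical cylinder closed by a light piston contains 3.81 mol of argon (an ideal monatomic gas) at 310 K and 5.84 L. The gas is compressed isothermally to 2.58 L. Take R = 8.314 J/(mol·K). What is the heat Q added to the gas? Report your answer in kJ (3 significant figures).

Q ≈ -8.02 kJ

Isothermal ⇒ ΔU = 0, so Q = W = nRT ln(V₂/V₁).
Q = (3.81)(8.314)(310) ln(2.58/5.84) = 9820 × -0.8169 = -8022 J.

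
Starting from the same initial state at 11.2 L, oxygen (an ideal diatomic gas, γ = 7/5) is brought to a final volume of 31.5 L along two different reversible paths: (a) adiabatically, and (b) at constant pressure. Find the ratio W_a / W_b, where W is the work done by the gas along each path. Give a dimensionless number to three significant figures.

W_a / W_b ≈ 0.467

Path (a) adiabatic: W = P₁V₁(1 − (V₁/V₂)^(γ−1))/(γ−1) → W_a/(P₁V₁) = 0.8469.
Path (b) isobaric: W = P₁(V₂ − V₁) → W_b/(P₁V₁) = 1.812.
W_a / W_b = 0.8469 / 1.812 = 0.4672.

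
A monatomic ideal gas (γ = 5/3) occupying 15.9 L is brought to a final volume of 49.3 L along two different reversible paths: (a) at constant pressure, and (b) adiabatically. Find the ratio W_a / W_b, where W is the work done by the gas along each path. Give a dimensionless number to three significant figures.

Path (a) isobaric: W = P₁(V₂ − V₁) → W_a/(P₁V₁) = 2.101.
Path (b) adiabatic: W = P₁V₁(1 − (V₁/V₂)^(γ−1))/(γ−1) → W_b/(P₁V₁) = 0.7946.
W_a / W_b = 2.101 / 0.7946 = 2.644.

W_a / W_b ≈ 2.64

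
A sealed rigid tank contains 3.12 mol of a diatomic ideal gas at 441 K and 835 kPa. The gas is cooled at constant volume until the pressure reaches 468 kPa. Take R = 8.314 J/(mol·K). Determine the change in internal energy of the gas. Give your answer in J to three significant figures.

Constant volume ⇒ W = 0, so Q = ΔU = nCᵥΔT with Cᵥ = 5R/2 = 20.79 J/(mol·K).
At constant V, T₂/T₁ = P₂/P₁ ⇒ ΔT = T₁(P₂/P₁ − 1) = 441·(468/835 − 1) = -193.8 K.
ΔU = (3.12)(20.79)(-193.8) = -12570 J.

ΔU ≈ -12600 J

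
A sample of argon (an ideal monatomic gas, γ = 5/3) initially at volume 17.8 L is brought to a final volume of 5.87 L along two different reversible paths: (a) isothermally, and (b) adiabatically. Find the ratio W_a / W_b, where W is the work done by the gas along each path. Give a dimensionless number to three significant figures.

Path (a) isothermal: W = P₁V₁ ln(V₂/V₁) → W_a/(P₁V₁) = -1.109.
Path (b) adiabatic: W = P₁V₁(1 − (V₁/V₂)^(γ−1))/(γ−1) → W_b/(P₁V₁) = -1.643.
W_a / W_b = -1.109 / -1.643 = 0.6754.

W_a / W_b ≈ 0.675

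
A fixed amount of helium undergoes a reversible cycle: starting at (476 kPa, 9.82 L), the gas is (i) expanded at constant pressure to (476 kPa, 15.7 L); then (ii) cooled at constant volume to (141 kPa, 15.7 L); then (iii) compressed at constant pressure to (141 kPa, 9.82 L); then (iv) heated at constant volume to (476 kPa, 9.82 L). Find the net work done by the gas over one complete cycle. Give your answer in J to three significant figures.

W_net ≈ 1970 J

Constant-volume legs do no work.
W(i) = (476)(15.7 − 9.82) = 2799 J; W(iii) = (141)(9.82 − 15.7) = -829.1 J.
W_net = 2799 − 829.1 = 1970 J (the clockwise enclosed area).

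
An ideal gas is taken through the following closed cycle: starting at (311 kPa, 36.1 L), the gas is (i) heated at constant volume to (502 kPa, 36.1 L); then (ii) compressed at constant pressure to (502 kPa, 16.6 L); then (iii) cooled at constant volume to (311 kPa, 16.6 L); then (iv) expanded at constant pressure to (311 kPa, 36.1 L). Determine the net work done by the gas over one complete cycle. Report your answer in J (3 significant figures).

W_net ≈ -3720 J

Constant-volume legs do no work.
W(ii) = (502)(16.6 − 36.1) = -9789 J; W(iv) = (311)(36.1 − 16.6) = 6064 J.
W_net = -9789 + 6064 = -3724 J (the counter-clockwise enclosed area).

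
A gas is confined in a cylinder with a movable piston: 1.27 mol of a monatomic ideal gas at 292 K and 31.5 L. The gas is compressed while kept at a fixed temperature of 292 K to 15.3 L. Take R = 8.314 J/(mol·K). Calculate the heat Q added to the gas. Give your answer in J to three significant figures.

Q ≈ -2230 J

Isothermal ⇒ ΔU = 0, so Q = W = nRT ln(V₂/V₁).
Q = (1.27)(8.314)(292) ln(15.3/31.5) = 3083 × -0.7221 = -2226 J.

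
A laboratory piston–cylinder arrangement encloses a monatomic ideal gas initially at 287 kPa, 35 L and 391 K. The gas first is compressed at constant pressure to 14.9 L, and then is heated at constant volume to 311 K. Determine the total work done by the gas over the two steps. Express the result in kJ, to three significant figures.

W_total ≈ -5.77 kJ

Step 1 (isobaric): W = PΔV = (287 kPa)(14.9 − 35 L) = -5769 J.
Step 2 (isochoric): W = 0 (constant volume).
W_total = -5769 + 0 = -5769 J.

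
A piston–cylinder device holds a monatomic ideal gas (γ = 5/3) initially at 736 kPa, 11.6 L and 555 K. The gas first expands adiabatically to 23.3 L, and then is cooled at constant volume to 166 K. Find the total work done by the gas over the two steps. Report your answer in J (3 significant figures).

Step 1 (adiabatic): W = (P₁V₁ − P₂V₂)/(γ−1) = (8538 − 5363)/0.667 = 4762 J.
Step 2 (isochoric): W = 0 (constant volume).
W_total = 4762 + 0 = 4762 J.

W_total ≈ 4760 J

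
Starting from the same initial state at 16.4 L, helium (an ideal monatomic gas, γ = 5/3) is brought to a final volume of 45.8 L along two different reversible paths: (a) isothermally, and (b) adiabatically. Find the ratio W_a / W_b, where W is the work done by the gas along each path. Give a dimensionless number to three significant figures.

W_a / W_b ≈ 1.38

Path (a) isothermal: W = P₁V₁ ln(V₂/V₁) → W_a/(P₁V₁) = 1.027.
Path (b) adiabatic: W = P₁V₁(1 − (V₁/V₂)^(γ−1))/(γ−1) → W_b/(P₁V₁) = 0.7436.
W_a / W_b = 1.027 / 0.7436 = 1.381.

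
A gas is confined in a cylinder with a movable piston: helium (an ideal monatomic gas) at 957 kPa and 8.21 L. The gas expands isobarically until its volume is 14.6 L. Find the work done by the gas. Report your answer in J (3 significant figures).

W ≈ 6120 J

Isobaric: W = P ΔV.
W = (957 kPa)(14.6 − 8.21 L) = (957)(6.39) = 6115 J.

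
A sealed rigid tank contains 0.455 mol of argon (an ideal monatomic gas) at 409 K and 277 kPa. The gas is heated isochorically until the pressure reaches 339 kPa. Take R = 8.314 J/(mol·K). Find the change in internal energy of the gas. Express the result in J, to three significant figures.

ΔU ≈ 519 J

Constant volume ⇒ W = 0, so Q = ΔU = nCᵥΔT with Cᵥ = 3R/2 = 12.47 J/(mol·K).
At constant V, T₂/T₁ = P₂/P₁ ⇒ ΔT = T₁(P₂/P₁ − 1) = 409·(339/277 − 1) = 91.55 K.
ΔU = (0.455)(12.47)(91.55) = 519.5 J.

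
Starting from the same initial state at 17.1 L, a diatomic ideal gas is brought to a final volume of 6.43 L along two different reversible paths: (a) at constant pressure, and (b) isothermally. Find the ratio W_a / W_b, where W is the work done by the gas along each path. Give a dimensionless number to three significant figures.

Path (a) isobaric: W = P₁(V₂ − V₁) → W_a/(P₁V₁) = -0.624.
Path (b) isothermal: W = P₁V₁ ln(V₂/V₁) → W_b/(P₁V₁) = -0.9781.
W_a / W_b = -0.624 / -0.9781 = 0.6379.

W_a / W_b ≈ 0.638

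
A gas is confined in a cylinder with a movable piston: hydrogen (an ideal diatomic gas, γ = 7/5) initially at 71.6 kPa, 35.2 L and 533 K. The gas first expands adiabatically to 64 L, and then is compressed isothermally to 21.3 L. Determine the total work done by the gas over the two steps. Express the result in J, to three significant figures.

Step 1 (adiabatic): W = (P₁V₁ − P₂V₂)/(γ−1) = (2520 − 1984)/0.4 = 1340 J.
After step 1: P = 31 kPa, V = 64 L, T = 419.6 K.
Step 2 (isothermal): W = P₁V₁ ln(V₂/V₁) = (1984) ln(21.3/64) = -2183 J.
W_total = 1340 − 2183 = -842.9 J.

W_total ≈ -843 J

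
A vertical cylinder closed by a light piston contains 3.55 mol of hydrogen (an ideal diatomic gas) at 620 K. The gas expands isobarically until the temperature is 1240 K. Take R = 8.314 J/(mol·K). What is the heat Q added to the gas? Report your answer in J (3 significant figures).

Q ≈ 64000 J

Isobaric: W = nRΔT = (3.55)(8.314)(620) = 18299 J.
ΔU = nCᵥΔT with Cᵥ = 5R/2: ΔU = (3.55)(20.79)(620) = 45748 J.
Q = ΔU + W = 45748 + 18299 = 64047 J.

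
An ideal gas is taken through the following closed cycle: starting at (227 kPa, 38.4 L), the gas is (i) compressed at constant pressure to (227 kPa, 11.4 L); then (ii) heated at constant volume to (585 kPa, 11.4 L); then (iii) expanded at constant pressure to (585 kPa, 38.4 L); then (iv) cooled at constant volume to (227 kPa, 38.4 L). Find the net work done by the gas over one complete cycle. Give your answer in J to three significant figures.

W_net ≈ 9670 J

Constant-volume legs do no work.
W(i) = (227)(11.4 − 38.4) = -6129 J; W(iii) = (585)(38.4 − 11.4) = 15795 J.
W_net = -6129 + 15795 = 9666 J (the clockwise enclosed area).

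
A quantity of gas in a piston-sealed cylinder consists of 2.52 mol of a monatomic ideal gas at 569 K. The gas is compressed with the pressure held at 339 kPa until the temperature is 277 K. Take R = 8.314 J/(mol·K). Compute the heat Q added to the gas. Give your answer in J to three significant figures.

Q ≈ -15300 J

Isobaric: W = nRΔT = (2.52)(8.314)(-292) = -6118 J.
ΔU = nCᵥΔT with Cᵥ = 3R/2: ΔU = (2.52)(12.47)(-292) = -9177 J.
Q = ΔU + W = -9177 − 6118 = -15294 J.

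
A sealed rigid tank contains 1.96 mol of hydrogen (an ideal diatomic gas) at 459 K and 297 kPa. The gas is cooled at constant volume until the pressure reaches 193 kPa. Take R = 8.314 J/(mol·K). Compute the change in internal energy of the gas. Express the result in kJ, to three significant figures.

Constant volume ⇒ W = 0, so Q = ΔU = nCᵥΔT with Cᵥ = 5R/2 = 20.79 J/(mol·K).
At constant V, T₂/T₁ = P₂/P₁ ⇒ ΔT = T₁(P₂/P₁ − 1) = 459·(193/297 − 1) = -160.7 K.
ΔU = (1.96)(20.79)(-160.7) = -6548 J.

ΔU ≈ -6.55 kJ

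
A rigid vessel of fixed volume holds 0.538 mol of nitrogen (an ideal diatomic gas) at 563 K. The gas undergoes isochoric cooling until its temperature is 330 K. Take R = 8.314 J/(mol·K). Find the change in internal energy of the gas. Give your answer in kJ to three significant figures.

ΔU ≈ -2.61 kJ

Constant volume ⇒ W = 0, so Q = ΔU = nCᵥΔT with Cᵥ = 5R/2 = 20.79 J/(mol·K).
ΔU = (0.538)(20.79)(330 − 563) = -2605 J.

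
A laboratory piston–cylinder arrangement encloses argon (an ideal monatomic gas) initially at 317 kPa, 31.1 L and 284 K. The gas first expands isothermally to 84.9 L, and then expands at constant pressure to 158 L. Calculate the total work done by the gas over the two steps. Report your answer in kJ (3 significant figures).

Step 1 (isothermal): W = P₁V₁ ln(V₂/V₁) = (9859) ln(84.9/31.1) = 9901 J.
After step 1: P = 116.1 kPa, V = 84.9 L, T = 284 K.
Step 2 (isobaric): W = PΔV = (116.1 kPa)(158 − 84.9 L) = 8488 J.
W_total = 9901 + 8488 = 18389 J.

W_total ≈ 18.4 kJ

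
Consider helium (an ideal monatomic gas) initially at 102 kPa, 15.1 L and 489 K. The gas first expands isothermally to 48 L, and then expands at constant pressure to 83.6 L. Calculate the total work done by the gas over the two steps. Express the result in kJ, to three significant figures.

W_total ≈ 2.92 kJ

Step 1 (isothermal): W = P₁V₁ ln(V₂/V₁) = (1540) ln(48/15.1) = 1781 J.
After step 1: P = 32.09 kPa, V = 48 L, T = 489 K.
Step 2 (isobaric): W = PΔV = (32.09 kPa)(83.6 − 48 L) = 1142 J.
W_total = 1781 + 1142 = 2924 J.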